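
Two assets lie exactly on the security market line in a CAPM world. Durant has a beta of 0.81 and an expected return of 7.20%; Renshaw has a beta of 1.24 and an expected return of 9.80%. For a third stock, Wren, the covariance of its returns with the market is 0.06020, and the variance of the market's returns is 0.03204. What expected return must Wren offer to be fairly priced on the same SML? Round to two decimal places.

13.66%

MRP = (9.80% − 7.20%) / (1.24 − 0.81) = 6.0465%
R_f = 7.20% − 0.81 × 6.0465% = 2.3023%
β_Wren = Cov / Var(R_m) = 0.06020 / 0.03204 = 1.8789
E(R_Wren) = R_f + β × MRP = 2.3023% + 1.8789 × 6.0465% = 13.66%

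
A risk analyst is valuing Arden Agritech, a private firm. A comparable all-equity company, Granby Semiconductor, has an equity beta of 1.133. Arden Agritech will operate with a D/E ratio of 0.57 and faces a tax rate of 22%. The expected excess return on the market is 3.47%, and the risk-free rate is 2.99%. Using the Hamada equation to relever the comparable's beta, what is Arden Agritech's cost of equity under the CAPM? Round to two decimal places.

β_L = β_U × [1 + (1 − t)(D/E)] = 1.133 × [1 + (1 − 0.22) × 0.57]
    = 1.133 × [1 + 0.78 × 0.57] = 1.133 × 1.4446 = 1.6367
E(R) = R_f + β_L × MRP = 2.99% + 1.6367 × 3.47% = 8.67%

8.67%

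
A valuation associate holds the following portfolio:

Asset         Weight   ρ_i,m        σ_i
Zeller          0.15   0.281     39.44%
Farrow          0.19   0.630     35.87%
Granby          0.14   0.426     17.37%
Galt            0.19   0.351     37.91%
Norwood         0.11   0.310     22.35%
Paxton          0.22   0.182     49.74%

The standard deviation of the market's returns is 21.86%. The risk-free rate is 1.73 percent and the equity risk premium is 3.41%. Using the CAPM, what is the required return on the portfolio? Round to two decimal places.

β_Zeller = 0.281 × 39.44% / 21.86% = 0.5070
β_Farrow = 0.630 × 35.87% / 21.86% = 1.0338
β_Granby = 0.426 × 17.37% / 21.86% = 0.3385
β_Galt = 0.351 × 37.91% / 21.86% = 0.6087
β_Norwood = 0.310 × 22.35% / 21.86% = 0.3169
β_Paxton = 0.182 × 49.74% / 21.86% = 0.4141
β_P = Σ w_i β_i = 0.15×0.5070 + 0.19×1.0338 + 0.14×0.3385 + 0.19×0.6087 + 0.11×0.3169 + 0.22×0.4141 = 0.5615
E(R_P) = R_f + β_P × MRP = 1.73% + 0.5615 × 3.41% = 3.64%

3.64%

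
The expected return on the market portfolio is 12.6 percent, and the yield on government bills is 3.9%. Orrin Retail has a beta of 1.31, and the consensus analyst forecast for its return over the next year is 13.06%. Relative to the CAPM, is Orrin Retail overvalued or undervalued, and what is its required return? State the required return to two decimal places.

Overvalued; required return 15.30%

MRP = 12.6% − 3.9% = 8.70%
Required return = R_f + β·MRP = 3.9% + 1.31 × 8.7% = 15.30%
Forecast 13.06% < required 15.30% → the stock plots below the SML → overvalued.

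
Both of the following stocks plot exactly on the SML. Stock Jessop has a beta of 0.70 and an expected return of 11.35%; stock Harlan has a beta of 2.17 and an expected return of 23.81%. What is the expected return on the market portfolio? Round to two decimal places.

13.89%

Both satisfy E(R) = R_f + β·MRP, so the slope of the SML is
MRP = (23.81% − 11.35%) / (2.17 − 0.70) = 12.46% / 1.47 = 8.4762%
R_f = E(R_Jessop) − β_Jessop·MRP = 11.35% − 0.70 × 8.4762% = 5.4167%
E(R_m) = R_f + MRP = 5.4167% + 8.4762% = 13.89%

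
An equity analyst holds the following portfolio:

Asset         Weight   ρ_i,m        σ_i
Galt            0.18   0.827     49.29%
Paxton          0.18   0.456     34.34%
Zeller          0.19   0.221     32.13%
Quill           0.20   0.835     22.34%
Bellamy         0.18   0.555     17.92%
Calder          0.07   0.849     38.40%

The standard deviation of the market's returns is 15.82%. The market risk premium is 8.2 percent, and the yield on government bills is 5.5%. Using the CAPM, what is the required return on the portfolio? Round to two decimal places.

β_Galt = 0.827 × 49.29% / 15.82% = 2.5767
β_Paxton = 0.456 × 34.34% / 15.82% = 0.9898
β_Zeller = 0.221 × 32.13% / 15.82% = 0.4488
β_Quill = 0.835 × 22.34% / 15.82% = 1.1791
β_Bellamy = 0.555 × 17.92% / 15.82% = 0.6287
β_Calder = 0.849 × 38.40% / 15.82% = 2.0608
β_P = Σ w_i β_i = 0.18×2.5767 + 0.18×0.9898 + 0.19×0.4488 + 0.20×1.1791 + 0.18×0.6287 + 0.07×2.0608 = 1.2205
E(R_P) = R_f + β_P × MRP = 5.5% + 1.2205 × 8.2% = 15.51%

15.51%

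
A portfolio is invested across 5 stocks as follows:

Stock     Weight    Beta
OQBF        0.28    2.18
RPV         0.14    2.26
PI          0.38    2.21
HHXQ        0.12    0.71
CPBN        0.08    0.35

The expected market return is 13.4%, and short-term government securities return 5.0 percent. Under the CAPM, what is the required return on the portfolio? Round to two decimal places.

20.79%

β_P = Σ w_i β_i = 0.28×2.18 + 0.14×2.26 + 0.38×2.21 + 0.12×0.71 + 0.08×0.35 = 1.8798
MRP = 13.4% − 5.0% = 8.40%
E(R_P) = R_f + β_P × MRP = 5.0% + 1.8798 × 8.4% = 20.79%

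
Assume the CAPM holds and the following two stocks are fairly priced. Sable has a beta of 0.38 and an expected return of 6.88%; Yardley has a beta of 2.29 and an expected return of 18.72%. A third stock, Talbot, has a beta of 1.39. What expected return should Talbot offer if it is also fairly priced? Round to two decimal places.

MRP (SML slope) = (18.72% − 6.88%) / (2.29 − 0.38) = 11.84% / 1.91 = 6.1990%
R_f (intercept) = 6.88% − 0.38 × 6.1990% = 4.5244%
E(R_Talbot) = R_f + β × MRP = 4.5244% + 1.39 × 6.1990% = 13.14%

13.14%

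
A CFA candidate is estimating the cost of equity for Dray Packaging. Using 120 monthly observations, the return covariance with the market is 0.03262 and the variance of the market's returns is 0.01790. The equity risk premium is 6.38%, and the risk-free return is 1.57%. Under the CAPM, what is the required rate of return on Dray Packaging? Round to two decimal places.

β = Cov(R_i, R_m) / Var(R_m) = 0.03262 / 0.01790 = 1.8223
E(R) = R_f + β × MRP = 1.57% + 1.8223 × 6.38% = 13.20%

13.20%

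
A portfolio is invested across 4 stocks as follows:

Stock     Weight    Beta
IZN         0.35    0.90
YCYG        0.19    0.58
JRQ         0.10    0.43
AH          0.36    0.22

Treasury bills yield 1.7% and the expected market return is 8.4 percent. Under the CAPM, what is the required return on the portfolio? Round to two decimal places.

β_P = Σ w_i β_i = 0.35×0.90 + 0.19×0.58 + 0.10×0.43 + 0.36×0.22 = 0.5474
MRP = 8.4% − 1.7% = 6.70%
E(R_P) = R_f + β_P × MRP = 1.7% + 0.5474 × 6.7% = 5.37%

5.37%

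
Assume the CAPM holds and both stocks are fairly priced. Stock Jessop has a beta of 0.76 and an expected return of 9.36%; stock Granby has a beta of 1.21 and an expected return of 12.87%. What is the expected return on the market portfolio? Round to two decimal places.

Both satisfy E(R) = R_f + β·MRP, so the slope of the SML is
MRP = (12.87% − 9.36%) / (1.21 − 0.76) = 3.51% / 0.45 = 7.8000%
R_f = E(R_Jessop) − β_Jessop·MRP = 9.36% − 0.76 × 7.8000% = 3.4320%
E(R_m) = R_f + MRP = 3.4320% + 7.8000% = 11.23%

11.23%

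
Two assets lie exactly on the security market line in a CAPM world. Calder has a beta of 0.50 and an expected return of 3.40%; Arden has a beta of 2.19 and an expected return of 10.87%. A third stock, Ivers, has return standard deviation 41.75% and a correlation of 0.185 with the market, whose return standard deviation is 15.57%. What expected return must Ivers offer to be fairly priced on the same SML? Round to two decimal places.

MRP = (10.87% − 3.40%) / (2.19 − 0.50) = 4.4201%
R_f = 3.40% − 0.50 × 4.4201% = 1.1900%
β_Ivers = ρ·σ_i/σ_m = 0.185 × 41.75 / 15.57 = 0.4961
E(R_Ivers) = R_f + β × MRP = 1.1900% + 0.4961 × 4.4201% = 3.38%

3.38%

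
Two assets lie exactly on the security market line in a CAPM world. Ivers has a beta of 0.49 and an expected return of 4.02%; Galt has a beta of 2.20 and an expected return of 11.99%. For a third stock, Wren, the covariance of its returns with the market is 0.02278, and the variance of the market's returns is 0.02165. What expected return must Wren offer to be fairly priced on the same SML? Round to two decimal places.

MRP = (11.99% − 4.02%) / (2.20 − 0.49) = 4.6608%
R_f = 4.02% − 0.49 × 4.6608% = 1.7362%
β_Wren = Cov / Var(R_m) = 0.02278 / 0.02165 = 1.0522
E(R_Wren) = R_f + β × MRP = 1.7362% + 1.0522 × 4.6608% = 6.64%

6.64%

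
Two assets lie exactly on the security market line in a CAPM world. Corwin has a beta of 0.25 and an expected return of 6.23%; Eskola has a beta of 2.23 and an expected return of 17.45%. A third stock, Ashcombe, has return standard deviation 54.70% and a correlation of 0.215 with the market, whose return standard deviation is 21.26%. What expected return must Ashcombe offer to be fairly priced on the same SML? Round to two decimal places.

MRP = (17.45% − 6.23%) / (2.23 − 0.25) = 5.6667%
R_f = 6.23% − 0.25 × 5.6667% = 4.8133%
β_Ashcombe = ρ·σ_i/σ_m = 0.215 × 54.70 / 21.26 = 0.5532
E(R_Ashcombe) = R_f + β × MRP = 4.8133% + 0.5532 × 5.6667% = 7.95%

7.95%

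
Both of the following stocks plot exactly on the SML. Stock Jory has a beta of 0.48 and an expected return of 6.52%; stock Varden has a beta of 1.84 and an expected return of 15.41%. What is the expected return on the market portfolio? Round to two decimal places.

Both satisfy E(R) = R_f + β·MRP, so the slope of the SML is
MRP = (15.41% − 6.52%) / (1.84 − 0.48) = 8.89% / 1.36 = 6.5368%
R_f = E(R_Jory) − β_Jory·MRP = 6.52% − 0.48 × 6.5368% = 3.3823%
E(R_m) = R_f + MRP = 3.3823% + 6.5368% = 9.92%

9.92%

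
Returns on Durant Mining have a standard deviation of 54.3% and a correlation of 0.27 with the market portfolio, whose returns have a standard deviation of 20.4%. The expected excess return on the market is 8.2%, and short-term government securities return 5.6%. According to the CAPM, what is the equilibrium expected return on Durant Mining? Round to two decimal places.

β = ρ × σ_i / σ_m = 0.27 × 54.3% / 20.4% = 0.7187
E(R) = 5.6% + 0.7187 × 8.2% = 11.49%

11.49%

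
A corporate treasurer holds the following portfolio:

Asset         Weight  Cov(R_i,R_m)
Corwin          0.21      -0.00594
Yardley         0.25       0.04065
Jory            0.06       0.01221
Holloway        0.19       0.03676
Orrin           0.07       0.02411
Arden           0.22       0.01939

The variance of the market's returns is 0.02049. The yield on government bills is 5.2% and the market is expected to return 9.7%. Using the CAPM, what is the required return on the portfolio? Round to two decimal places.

10.16%

β_Corwin = -0.00594 / 0.02049 = -0.2899
β_Yardley = 0.04065 / 0.02049 = 1.9839
β_Jory = 0.01221 / 0.02049 = 0.5959
β_Holloway = 0.03676 / 0.02049 = 1.7940
β_Orrin = 0.02411 / 0.02049 = 1.1767
β_Arden = 0.01939 / 0.02049 = 0.9463
β_P = Σ w_i β_i = 0.21×-0.2899 + 0.25×1.9839 + 0.06×0.5959 + 0.19×1.7940 + 0.07×1.1767 + 0.22×0.9463 = 1.1023
MRP = 9.7% − 5.2% = 4.50%
E(R_P) = R_f + β_P × MRP = 5.2% + 1.1023 × 4.5% = 10.16%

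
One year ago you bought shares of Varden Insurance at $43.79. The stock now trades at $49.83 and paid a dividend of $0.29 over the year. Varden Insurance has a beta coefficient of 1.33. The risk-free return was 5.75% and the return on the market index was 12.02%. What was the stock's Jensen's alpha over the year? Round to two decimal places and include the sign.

+0.37%

Realised HPR = (P1 + D1 − P0) / P0 = (49.83 + 0.29 − 43.79) / 43.79 = 6.33 / 43.79 = 14.4554%
MRP = 12.02% − 5.75% = 6.27%
CAPM required = R_f + β·MRP = 5.75% + 1.33 × 6.27% = 14.0891%
α = realised − required = 14.4554% − 14.0891% = +0.37%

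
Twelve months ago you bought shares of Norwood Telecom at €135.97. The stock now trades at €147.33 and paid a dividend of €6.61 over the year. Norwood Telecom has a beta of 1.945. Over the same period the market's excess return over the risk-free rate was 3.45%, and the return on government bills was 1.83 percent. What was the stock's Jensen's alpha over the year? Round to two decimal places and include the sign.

+4.68%

Realised HPR = (P1 + D1 − P0) / P0 = (147.33 + 6.61 − 135.97) / 135.97 = 17.97 / 135.97 = 13.2162%
CAPM required = R_f + β·MRP = 1.83% + 1.945 × 3.45% = 8.54025%
α = realised − required = 13.2162% − 8.54025% = +4.68%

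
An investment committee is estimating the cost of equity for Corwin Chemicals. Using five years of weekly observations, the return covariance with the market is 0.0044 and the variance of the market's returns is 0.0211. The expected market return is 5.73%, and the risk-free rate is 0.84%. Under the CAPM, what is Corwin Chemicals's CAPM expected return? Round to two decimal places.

β = Cov(R_i, R_m) / Var(R_m) = 0.0044 / 0.0211 = 0.2085
MRP = 5.73% − 0.84% = 4.89%
E(R) = R_f + β × MRP = 0.84% + 0.2085 × 4.89% = 1.86%

1.86%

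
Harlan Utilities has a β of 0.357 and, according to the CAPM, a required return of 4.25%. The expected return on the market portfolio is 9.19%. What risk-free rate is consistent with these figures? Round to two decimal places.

1.51%

E(R) = R_f + β(E(R_m) − R_f) = R_f(1 − β) + β·E(R_m)
4.25% = R_f × (1 − 0.357) + 0.357 × 9.19%
4.25% = R_f × 0.643 + 3.28083%
R_f = (4.25% − 3.28083%) / 0.643 = 1.51%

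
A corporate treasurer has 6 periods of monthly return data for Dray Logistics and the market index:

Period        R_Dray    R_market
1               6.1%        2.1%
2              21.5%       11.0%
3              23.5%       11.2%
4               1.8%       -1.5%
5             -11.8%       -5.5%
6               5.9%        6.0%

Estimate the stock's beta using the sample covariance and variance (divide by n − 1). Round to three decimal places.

1.868

Mean R_i = (6.1 + 21.5 + 23.5 + 1.8 − 11.8 + 5.9) / 6 = 7.8333%
Mean R_m = (2.1 + 11.0 + 11.2 − 1.5 − 5.5 + 6.0) / 6 = 3.8833%
Σ(R_i − R̄_i)(R_m − R̄_m) = 427.5933  ⇒  Cov = 427.5933 / 5 = 85.5187
Σ(R_m − R̄_m)² = 228.8683  ⇒  Var(R_m) = 228.8683 / 5 = 45.7737
β = Cov / Var(R_m) = 85.5187 / 45.7737 = 1.8683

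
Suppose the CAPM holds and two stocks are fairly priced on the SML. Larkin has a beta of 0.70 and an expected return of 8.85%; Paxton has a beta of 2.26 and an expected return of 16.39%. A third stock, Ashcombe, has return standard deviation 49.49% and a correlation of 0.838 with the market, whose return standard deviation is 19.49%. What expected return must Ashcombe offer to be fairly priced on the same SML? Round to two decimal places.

MRP = (16.39% − 8.85%) / (2.26 − 0.70) = 4.8333%
R_f = 8.85% − 0.70 × 4.8333% = 5.4667%
β_Ashcombe = ρ·σ_i/σ_m = 0.838 × 49.49 / 19.49 = 2.1279
E(R_Ashcombe) = R_f + β × MRP = 5.4667% + 2.1279 × 4.8333% = 15.75%

15.75%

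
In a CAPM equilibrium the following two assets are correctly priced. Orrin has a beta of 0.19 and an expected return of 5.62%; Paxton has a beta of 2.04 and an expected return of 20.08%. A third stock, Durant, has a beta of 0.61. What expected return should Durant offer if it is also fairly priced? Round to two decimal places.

MRP (SML slope) = (20.08% − 5.62%) / (2.04 − 0.19) = 14.46% / 1.85 = 7.8162%
R_f (intercept) = 5.62% − 0.19 × 7.8162% = 4.1349%
E(R_Durant) = R_f + β × MRP = 4.1349% + 0.61 × 7.8162% = 8.90%

8.90%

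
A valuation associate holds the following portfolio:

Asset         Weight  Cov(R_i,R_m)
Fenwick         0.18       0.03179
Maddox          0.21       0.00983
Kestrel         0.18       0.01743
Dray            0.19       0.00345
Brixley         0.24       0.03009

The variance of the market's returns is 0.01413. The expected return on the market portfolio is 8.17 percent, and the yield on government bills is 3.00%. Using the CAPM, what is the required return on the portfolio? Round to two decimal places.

9.88%

β_Fenwick = 0.03179 / 0.01413 = 2.2498
β_Maddox = 0.00983 / 0.01413 = 0.6957
β_Kestrel = 0.01743 / 0.01413 = 1.2335
β_Dray = 0.00345 / 0.01413 = 0.2442
β_Brixley = 0.03009 / 0.01413 = 2.1295
β_P = Σ w_i β_i = 0.18×2.2498 + 0.21×0.6957 + 0.18×1.2335 + 0.19×0.2442 + 0.24×2.1295 = 1.3306
MRP = 8.17% − 3.00% = 5.17%
E(R_P) = R_f + β_P × MRP = 3.00% + 1.3306 × 5.17% = 9.88%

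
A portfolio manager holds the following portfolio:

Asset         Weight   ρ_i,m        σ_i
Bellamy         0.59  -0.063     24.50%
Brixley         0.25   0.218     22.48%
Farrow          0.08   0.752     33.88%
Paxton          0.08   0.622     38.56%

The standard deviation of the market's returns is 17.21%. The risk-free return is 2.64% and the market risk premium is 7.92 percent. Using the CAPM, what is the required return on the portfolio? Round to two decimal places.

4.61%

β_Bellamy = -0.063 × 24.50% / 17.21% = -0.0897
β_Brixley = 0.218 × 22.48% / 17.21% = 0.2848
β_Farrow = 0.752 × 33.88% / 17.21% = 1.4804
β_Paxton = 0.622 × 38.56% / 17.21% = 1.3936
β_P = Σ w_i β_i = 0.59×-0.0897 + 0.25×0.2848 + 0.08×1.4804 + 0.08×1.3936 = 0.2482
E(R_P) = R_f + β_P × MRP = 2.64% + 0.2482 × 7.92% = 4.61%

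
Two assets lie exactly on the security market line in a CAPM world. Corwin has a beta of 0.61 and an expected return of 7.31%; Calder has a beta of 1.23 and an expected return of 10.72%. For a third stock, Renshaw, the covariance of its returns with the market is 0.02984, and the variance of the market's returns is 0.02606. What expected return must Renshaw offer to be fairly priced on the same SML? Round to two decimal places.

10.25%

MRP = (10.72% − 7.31%) / (1.23 − 0.61) = 5.5000%
R_f = 7.31% − 0.61 × 5.5000% = 3.9550%
β_Renshaw = Cov / Var(R_m) = 0.02984 / 0.02606 = 1.1450
E(R_Renshaw) = R_f + β × MRP = 3.9550% + 1.1450 × 5.5000% = 10.25%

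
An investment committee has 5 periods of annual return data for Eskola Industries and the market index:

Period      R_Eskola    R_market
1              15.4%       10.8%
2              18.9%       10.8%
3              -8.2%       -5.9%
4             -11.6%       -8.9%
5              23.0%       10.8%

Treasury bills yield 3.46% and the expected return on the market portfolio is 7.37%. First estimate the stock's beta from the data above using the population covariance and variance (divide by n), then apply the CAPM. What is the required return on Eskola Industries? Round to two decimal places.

9.67%

Mean R_i = (15.4 + 18.9 − 8.2 − 11.6 + 23.0) / 5 = 7.5000%
Mean R_m = (10.8 + 10.8 − 5.9 − 8.9 + 10.8) / 5 = 3.5200%
Σ(R_i − R̄_i)(R_m − R̄_m) = 638.4600  ⇒  Cov = 638.4600 / 5 = 127.6920
Σ(R_m − R̄_m)² = 401.9880  ⇒  Var(R_m) = 401.9880 / 5 = 80.3976
β = Cov / Var(R_m) = 127.6920 / 80.3976 = 1.5883
MRP = 7.37% − 3.46% = 3.91%
E(R) = R_f + β × MRP = 3.46% + 1.5883 × 3.91% = 9.67%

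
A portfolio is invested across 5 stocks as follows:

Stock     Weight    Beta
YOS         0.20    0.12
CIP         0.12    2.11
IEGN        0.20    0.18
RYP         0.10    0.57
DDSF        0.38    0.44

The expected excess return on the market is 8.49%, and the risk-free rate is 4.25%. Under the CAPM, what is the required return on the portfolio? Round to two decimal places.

8.81%

β_P = Σ w_i β_i = 0.20×0.12 + 0.12×2.11 + 0.20×0.18 + 0.10×0.57 + 0.38×0.44 = 0.5374
E(R_P) = R_f + β_P × MRP = 4.25% + 0.5374 × 8.49% = 8.81%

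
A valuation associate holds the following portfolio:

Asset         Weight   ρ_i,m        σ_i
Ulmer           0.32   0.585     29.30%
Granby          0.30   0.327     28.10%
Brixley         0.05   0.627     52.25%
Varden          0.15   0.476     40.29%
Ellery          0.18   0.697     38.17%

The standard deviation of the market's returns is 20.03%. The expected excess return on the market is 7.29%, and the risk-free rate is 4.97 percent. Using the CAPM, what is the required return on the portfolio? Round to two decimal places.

β_Ulmer = 0.585 × 29.30% / 20.03% = 0.8557
β_Granby = 0.327 × 28.10% / 20.03% = 0.4587
β_Brixley = 0.627 × 52.25% / 20.03% = 1.6356
β_Varden = 0.476 × 40.29% / 20.03% = 0.9575
β_Ellery = 0.697 × 38.17% / 20.03% = 1.3282
β_P = Σ w_i β_i = 0.32×0.8557 + 0.30×0.4587 + 0.05×1.6356 + 0.15×0.9575 + 0.18×1.3282 = 0.8759
E(R_P) = R_f + β_P × MRP = 4.97% + 0.8759 × 7.29% = 11.36%

11.36%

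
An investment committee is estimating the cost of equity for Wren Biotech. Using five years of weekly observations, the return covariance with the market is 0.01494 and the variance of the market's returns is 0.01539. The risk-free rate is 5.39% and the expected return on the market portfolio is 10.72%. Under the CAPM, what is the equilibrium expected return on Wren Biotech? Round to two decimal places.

β = Cov(R_i, R_m) / Var(R_m) = 0.01494 / 0.01539 = 0.9708
MRP = 10.72% − 5.39% = 5.33%
E(R) = R_f + β × MRP = 5.39% + 0.9708 × 5.33% = 10.56%

10.56%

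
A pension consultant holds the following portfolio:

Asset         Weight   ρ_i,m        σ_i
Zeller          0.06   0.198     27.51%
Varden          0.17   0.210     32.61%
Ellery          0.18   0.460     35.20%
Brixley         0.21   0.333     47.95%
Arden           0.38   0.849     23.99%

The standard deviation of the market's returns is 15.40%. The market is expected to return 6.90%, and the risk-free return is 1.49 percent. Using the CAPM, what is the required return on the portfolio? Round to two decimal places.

6.93%

β_Zeller = 0.198 × 27.51% / 15.40% = 0.3537
β_Varden = 0.210 × 32.61% / 15.40% = 0.4447
β_Ellery = 0.460 × 35.20% / 15.40% = 1.0514
β_Brixley = 0.333 × 47.95% / 15.40% = 1.0368
β_Arden = 0.849 × 23.99% / 15.40% = 1.3226
β_P = Σ w_i β_i = 0.06×0.3537 + 0.17×0.4447 + 0.18×1.0514 + 0.21×1.0368 + 0.38×1.3226 = 1.0064
MRP = 6.90% − 1.49% = 5.41%
E(R_P) = R_f + β_P × MRP = 1.49% + 1.0064 × 5.41% = 6.93%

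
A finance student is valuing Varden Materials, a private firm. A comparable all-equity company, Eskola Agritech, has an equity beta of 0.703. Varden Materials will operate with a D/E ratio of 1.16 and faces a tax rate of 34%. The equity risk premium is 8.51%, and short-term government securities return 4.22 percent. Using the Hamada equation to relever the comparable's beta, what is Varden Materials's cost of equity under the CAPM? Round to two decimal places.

β_L = β_U × [1 + (1 − t)(D/E)] = 0.703 × [1 + (1 − 0.34) × 1.16]
    = 0.703 × [1 + 0.66 × 1.16] = 0.703 × 1.7656 = 1.2412
E(R) = R_f + β_L × MRP = 4.22% + 1.2412 × 8.51% = 14.78%

14.78%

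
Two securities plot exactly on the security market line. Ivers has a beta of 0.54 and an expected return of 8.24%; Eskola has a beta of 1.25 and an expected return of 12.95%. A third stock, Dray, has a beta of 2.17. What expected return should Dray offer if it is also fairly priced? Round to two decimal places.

19.05%

MRP (SML slope) = (12.95% − 8.24%) / (1.25 − 0.54) = 4.71% / 0.71 = 6.6338%
R_f (intercept) = 8.24% − 0.54 × 6.6338% = 4.6577%
E(R_Dray) = R_f + β × MRP = 4.6577% + 2.17 × 6.6338% = 19.05%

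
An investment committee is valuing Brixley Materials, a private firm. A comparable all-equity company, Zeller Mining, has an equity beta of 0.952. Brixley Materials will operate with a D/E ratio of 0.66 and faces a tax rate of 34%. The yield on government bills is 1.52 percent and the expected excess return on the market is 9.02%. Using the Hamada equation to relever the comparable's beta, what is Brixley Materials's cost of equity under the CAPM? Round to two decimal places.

β_L = β_U × [1 + (1 − t)(D/E)] = 0.952 × [1 + (1 − 0.34) × 0.66]
    = 0.952 × [1 + 0.66 × 0.66] = 0.952 × 1.4356 = 1.3667
E(R) = R_f + β_L × MRP = 1.52% + 1.3667 × 9.02% = 13.85%

13.85%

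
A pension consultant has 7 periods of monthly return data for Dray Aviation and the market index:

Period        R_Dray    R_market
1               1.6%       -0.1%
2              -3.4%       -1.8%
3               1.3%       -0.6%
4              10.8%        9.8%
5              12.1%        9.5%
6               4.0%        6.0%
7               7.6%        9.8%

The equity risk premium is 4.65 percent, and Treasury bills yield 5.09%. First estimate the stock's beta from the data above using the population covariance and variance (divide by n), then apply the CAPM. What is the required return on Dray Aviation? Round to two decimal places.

Mean R_i = (1.6 − 3.4 + 1.3 + 10.8 + 12.1 + 4.0 + 7.6) / 7 = 4.8571%
Mean R_m = (-0.1 − 1.8 − 0.6 + 9.8 + 9.5 + 6.0 + 9.8) / 7 = 4.6571%
Σ(R_i − R̄_i)(R_m − R̄_m) = 166.1071  ⇒  Cov = 166.1071 / 7 = 23.7296
Σ(R_m − R̄_m)² = 170.1171  ⇒  Var(R_m) = 170.1171 / 7 = 24.3024
β = Cov / Var(R_m) = 23.7296 / 24.3024 = 0.9764
E(R) = R_f + β × MRP = 5.09% + 0.9764 × 4.65% = 9.63%

9.63%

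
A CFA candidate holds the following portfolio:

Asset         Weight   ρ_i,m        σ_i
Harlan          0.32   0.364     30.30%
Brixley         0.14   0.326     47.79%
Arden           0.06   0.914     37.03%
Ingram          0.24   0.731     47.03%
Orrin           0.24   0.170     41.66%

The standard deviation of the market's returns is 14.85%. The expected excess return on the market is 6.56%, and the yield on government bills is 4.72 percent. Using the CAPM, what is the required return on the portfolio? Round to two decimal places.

β_Harlan = 0.364 × 30.30% / 14.85% = 0.7427
β_Brixley = 0.326 × 47.79% / 14.85% = 1.0491
β_Arden = 0.914 × 37.03% / 14.85% = 2.2792
β_Ingram = 0.731 × 47.03% / 14.85% = 2.3151
β_Orrin = 0.170 × 41.66% / 14.85% = 0.4769
β_P = Σ w_i β_i = 0.32×0.7427 + 0.14×1.0491 + 0.06×2.2792 + 0.24×2.3151 + 0.24×0.4769 = 1.1914
E(R_P) = R_f + β_P × MRP = 4.72% + 1.1914 × 6.56% = 12.54%

12.54%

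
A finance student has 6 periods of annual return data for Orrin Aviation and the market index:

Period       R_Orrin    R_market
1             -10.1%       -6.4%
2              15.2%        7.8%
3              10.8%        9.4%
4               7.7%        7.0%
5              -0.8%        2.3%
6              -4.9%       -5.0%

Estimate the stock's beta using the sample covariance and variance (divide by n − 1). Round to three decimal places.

1.366

Mean R_i = (-10.1 + 15.2 + 10.8 + 7.7 − 0.8 − 4.9) / 6 = 2.9833%
Mean R_m = (-6.4 + 7.8 + 9.4 + 7.0 + 2.3 − 5.0) / 6 = 2.5167%
Σ(R_i − R̄_i)(R_m − R̄_m) = 316.2317  ⇒  Cov = 316.2317 / 5 = 63.2463
Σ(R_m − R̄_m)² = 231.4483  ⇒  Var(R_m) = 231.4483 / 5 = 46.2897
β = Cov / Var(R_m) = 63.2463 / 46.2897 = 1.3663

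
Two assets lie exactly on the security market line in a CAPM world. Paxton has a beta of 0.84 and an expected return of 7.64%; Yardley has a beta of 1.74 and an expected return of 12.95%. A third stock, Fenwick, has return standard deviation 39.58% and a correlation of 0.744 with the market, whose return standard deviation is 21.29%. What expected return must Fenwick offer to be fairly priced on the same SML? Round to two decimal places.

MRP = (12.95% − 7.64%) / (1.74 − 0.84) = 5.9000%
R_f = 7.64% − 0.84 × 5.9000% = 2.6840%
β_Fenwick = ρ·σ_i/σ_m = 0.744 × 39.58 / 21.29 = 1.3832
E(R_Fenwick) = R_f + β × MRP = 2.6840% + 1.3832 × 5.9000% = 10.84%

10.84%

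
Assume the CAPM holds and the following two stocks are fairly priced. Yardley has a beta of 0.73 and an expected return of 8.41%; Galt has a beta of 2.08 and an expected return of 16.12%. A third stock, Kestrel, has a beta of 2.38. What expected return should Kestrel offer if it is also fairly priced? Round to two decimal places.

MRP (SML slope) = (16.12% − 8.41%) / (2.08 − 0.73) = 7.71% / 1.35 = 5.7111%
R_f (intercept) = 8.41% − 0.73 × 5.7111% = 4.2409%
E(R_Kestrel) = R_f + β × MRP = 4.2409% + 2.38 × 5.7111% = 17.83%

17.83%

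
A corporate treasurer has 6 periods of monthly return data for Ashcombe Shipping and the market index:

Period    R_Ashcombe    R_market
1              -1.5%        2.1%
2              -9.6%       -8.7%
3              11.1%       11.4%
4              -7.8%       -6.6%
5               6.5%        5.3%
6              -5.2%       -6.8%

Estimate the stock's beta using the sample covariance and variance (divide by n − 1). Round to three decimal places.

Mean R_i = (-1.5 − 9.6 + 11.1 − 7.8 + 6.5 − 5.2) / 6 = -1.0833%
Mean R_m = (2.1 − 8.7 + 11.4 − 6.6 + 5.3 − 6.8) / 6 = -0.5500%
Σ(R_i − R̄_i)(R_m − R̄_m) = 324.6250  ⇒  Cov = 324.6250 / 5 = 64.9250
Σ(R_m − R̄_m)² = 326.1350  ⇒  Var(R_m) = 326.1350 / 5 = 65.2270
β = Cov / Var(R_m) = 64.9250 / 65.2270 = 0.9954

0.995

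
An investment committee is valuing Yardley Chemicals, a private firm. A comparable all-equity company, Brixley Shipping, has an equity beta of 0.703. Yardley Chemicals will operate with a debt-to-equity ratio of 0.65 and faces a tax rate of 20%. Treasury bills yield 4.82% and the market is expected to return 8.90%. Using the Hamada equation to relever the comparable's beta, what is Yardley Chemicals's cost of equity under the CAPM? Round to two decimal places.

β_L = β_U × [1 + (1 − t)(D/E)] = 0.703 × [1 + (1 − 0.20) × 0.65]
    = 0.703 × [1 + 0.80 × 0.65] = 0.703 × 1.5200 = 1.0686
MRP = 8.90% − 4.82% = 4.08%
E(R) = R_f + β_L × MRP = 4.82% + 1.0686 × 4.08% = 9.18%

9.18%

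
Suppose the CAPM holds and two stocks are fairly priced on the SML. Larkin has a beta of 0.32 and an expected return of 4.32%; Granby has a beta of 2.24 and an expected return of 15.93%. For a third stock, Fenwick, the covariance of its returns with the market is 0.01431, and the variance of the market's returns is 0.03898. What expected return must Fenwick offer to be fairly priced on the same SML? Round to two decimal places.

MRP = (15.93% − 4.32%) / (2.24 − 0.32) = 6.0469%
R_f = 4.32% − 0.32 × 6.0469% = 2.3850%
β_Fenwick = Cov / Var(R_m) = 0.01431 / 0.03898 = 0.3671
E(R_Fenwick) = R_f + β × MRP = 2.3850% + 0.3671 × 6.0469% = 4.60%

4.60%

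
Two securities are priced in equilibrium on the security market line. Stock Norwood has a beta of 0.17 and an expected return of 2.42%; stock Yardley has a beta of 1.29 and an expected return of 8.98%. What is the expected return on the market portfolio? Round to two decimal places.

7.28%

Both satisfy E(R) = R_f + β·MRP, so the slope of the SML is
MRP = (8.98% − 2.42%) / (1.29 − 0.17) = 6.56% / 1.12 = 5.8571%
R_f = E(R_Norwood) − β_Norwood·MRP = 2.42% − 0.17 × 5.8571% = 1.4243%
E(R_m) = R_f + MRP = 1.4243% + 5.8571% = 7.28%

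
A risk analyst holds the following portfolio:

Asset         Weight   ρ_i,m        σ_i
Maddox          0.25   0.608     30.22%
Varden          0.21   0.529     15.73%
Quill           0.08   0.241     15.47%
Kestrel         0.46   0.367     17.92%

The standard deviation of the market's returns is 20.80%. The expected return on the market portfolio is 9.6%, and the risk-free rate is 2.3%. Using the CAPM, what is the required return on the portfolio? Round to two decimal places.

β_Maddox = 0.608 × 30.22% / 20.80% = 0.8834
β_Varden = 0.529 × 15.73% / 20.80% = 0.4001
β_Quill = 0.241 × 15.47% / 20.80% = 0.1792
β_Kestrel = 0.367 × 17.92% / 20.80% = 0.3162
β_P = Σ w_i β_i = 0.25×0.8834 + 0.21×0.4001 + 0.08×0.1792 + 0.46×0.3162 = 0.4647
MRP = 9.6% − 2.3% = 7.30%
E(R_P) = R_f + β_P × MRP = 2.3% + 0.4647 × 7.3% = 5.69%

5.69%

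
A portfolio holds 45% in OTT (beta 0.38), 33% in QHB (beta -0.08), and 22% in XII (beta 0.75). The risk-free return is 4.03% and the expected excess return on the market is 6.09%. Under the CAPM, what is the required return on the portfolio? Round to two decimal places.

5.92%

β_P = Σ w_i β_i = 0.45×0.38 + 0.33×-0.08 + 0.22×0.75 = 0.3096
E(R_P) = R_f + β_P × MRP = 4.03% + 0.3096 × 6.09% = 5.92%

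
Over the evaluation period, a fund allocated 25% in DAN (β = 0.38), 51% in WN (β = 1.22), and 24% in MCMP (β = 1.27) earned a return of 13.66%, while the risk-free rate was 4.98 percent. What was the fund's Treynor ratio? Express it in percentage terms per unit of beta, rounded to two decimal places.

β_P = 0.25×0.38 + 0.51×1.22 + 0.24×1.27 = 1.0220
Treynor = (R_P − R_f) / β_P = (13.66% − 4.98%) / 1.0220 = 8.68% / 1.0220 = 8.49%

8.49%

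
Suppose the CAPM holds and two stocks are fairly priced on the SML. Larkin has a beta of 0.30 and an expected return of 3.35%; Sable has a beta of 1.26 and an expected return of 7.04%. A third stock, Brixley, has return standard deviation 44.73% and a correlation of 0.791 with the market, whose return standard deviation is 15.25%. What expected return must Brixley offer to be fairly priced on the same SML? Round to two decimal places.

MRP = (7.04% − 3.35%) / (1.26 − 0.30) = 3.8438%
R_f = 3.35% − 0.30 × 3.8438% = 2.1969%
β_Brixley = ρ·σ_i/σ_m = 0.791 × 44.73 / 15.25 = 2.3201
E(R_Brixley) = R_f + β × MRP = 2.1969% + 2.3201 × 3.8438% = 11.11%

11.11%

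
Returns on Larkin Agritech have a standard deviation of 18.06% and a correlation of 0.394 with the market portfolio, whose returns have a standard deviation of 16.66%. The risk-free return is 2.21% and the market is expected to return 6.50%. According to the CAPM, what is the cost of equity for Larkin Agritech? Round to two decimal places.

4.04%

β = ρ × σ_i / σ_m = 0.394 × 18.06% / 16.66% = 0.4271
MRP = 6.50% − 2.21% = 4.29%
E(R) = 2.21% + 0.4271 × 4.29% = 4.04%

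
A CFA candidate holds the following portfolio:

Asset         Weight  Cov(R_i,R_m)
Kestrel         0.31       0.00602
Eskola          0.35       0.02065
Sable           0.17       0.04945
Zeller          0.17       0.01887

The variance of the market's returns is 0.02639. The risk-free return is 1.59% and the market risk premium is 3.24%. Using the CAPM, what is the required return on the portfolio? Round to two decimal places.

β_Kestrel = 0.00602 / 0.02639 = 0.2281
β_Eskola = 0.02065 / 0.02639 = 0.7825
β_Sable = 0.04945 / 0.02639 = 1.8738
β_Zeller = 0.01887 / 0.02639 = 0.7150
β_P = Σ w_i β_i = 0.31×0.2281 + 0.35×0.7825 + 0.17×1.8738 + 0.17×0.7150 = 0.7847
E(R_P) = R_f + β_P × MRP = 1.59% + 0.7847 × 3.24% = 4.13%

4.13%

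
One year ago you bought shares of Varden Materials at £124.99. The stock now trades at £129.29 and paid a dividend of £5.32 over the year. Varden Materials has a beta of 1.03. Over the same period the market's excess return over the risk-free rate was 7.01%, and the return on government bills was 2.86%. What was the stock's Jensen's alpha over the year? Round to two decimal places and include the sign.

-2.38%

Realised HPR = (P1 + D1 − P0) / P0 = (129.29 + 5.32 − 124.99) / 124.99 = 9.62 / 124.99 = 7.6966%
CAPM required = R_f + β·MRP = 2.86% + 1.03 × 7.01% = 10.0803%
α = realised − required = 7.6966% − 10.0803% = -2.38%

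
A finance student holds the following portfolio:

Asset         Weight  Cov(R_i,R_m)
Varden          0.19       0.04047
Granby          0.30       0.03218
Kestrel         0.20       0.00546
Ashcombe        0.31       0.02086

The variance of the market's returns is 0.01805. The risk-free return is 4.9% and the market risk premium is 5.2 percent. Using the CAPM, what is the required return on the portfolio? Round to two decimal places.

β_Varden = 0.04047 / 0.01805 = 2.2421
β_Granby = 0.03218 / 0.01805 = 1.7828
β_Kestrel = 0.00546 / 0.01805 = 0.3025
β_Ashcombe = 0.02086 / 0.01805 = 1.1557
β_P = Σ w_i β_i = 0.19×2.2421 + 0.30×1.7828 + 0.20×0.3025 + 0.31×1.1557 = 1.3796
E(R_P) = R_f + β_P × MRP = 4.9% + 1.3796 × 5.2% = 12.07%

12.07%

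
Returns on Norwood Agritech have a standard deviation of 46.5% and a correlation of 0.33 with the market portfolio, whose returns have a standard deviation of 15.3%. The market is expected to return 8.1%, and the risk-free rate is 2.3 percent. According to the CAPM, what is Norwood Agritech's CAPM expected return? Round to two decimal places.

β = ρ × σ_i / σ_m = 0.33 × 46.5% / 15.3% = 1.0029
MRP = 8.1% − 2.3% = 5.80%
E(R) = 2.3% + 1.0029 × 5.8% = 8.12%

8.12%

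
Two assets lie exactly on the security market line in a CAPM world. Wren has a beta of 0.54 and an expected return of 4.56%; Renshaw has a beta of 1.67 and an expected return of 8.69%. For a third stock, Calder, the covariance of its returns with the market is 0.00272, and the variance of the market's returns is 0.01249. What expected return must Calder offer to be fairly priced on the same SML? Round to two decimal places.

3.38%

MRP = (8.69% − 4.56%) / (1.67 − 0.54) = 3.6549%
R_f = 4.56% − 0.54 × 3.6549% = 2.5864%
β_Calder = Cov / Var(R_m) = 0.00272 / 0.01249 = 0.2178
E(R_Calder) = R_f + β × MRP = 2.5864% + 0.2178 × 3.6549% = 3.38%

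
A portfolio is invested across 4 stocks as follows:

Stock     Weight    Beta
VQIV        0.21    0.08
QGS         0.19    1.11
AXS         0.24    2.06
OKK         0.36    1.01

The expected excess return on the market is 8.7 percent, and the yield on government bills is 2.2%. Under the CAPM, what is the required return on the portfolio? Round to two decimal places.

β_P = Σ w_i β_i = 0.21×0.08 + 0.19×1.11 + 0.24×2.06 + 0.36×1.01 = 1.0857
E(R_P) = R_f + β_P × MRP = 2.2% + 1.0857 × 8.7% = 11.65%

11.65%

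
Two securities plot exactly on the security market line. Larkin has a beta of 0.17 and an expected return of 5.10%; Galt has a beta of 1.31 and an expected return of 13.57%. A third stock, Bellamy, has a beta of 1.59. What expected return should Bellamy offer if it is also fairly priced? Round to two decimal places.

MRP (SML slope) = (13.57% − 5.10%) / (1.31 − 0.17) = 8.47% / 1.14 = 7.4298%
R_f (intercept) = 5.10% − 0.17 × 7.4298% = 3.8369%
E(R_Bellamy) = R_f + β × MRP = 3.8369% + 1.59 × 7.4298% = 15.65%

15.65%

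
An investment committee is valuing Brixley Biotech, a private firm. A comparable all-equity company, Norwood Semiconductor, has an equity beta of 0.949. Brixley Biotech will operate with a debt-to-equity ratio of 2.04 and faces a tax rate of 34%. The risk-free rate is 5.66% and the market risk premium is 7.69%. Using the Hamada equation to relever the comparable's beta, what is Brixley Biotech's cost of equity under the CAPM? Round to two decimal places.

22.78%

β_L = β_U × [1 + (1 − t)(D/E)] = 0.949 × [1 + (1 − 0.34) × 2.04]
    = 0.949 × [1 + 0.66 × 2.04] = 0.949 × 2.3464 = 2.2267
E(R) = R_f + β_L × MRP = 5.66% + 2.2267 × 7.69% = 22.78%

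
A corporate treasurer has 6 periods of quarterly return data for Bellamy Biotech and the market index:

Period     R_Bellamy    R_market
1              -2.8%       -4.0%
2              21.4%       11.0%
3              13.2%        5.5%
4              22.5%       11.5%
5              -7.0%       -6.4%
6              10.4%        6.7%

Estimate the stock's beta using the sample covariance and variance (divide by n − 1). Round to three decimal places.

1.599

Mean R_i = (-2.8 + 21.4 + 13.2 + 22.5 − 7.0 + 10.4) / 6 = 9.6167%
Mean R_m = (-4.0 + 11.0 + 5.5 + 11.5 − 6.4 + 6.7) / 6 = 4.0500%
Σ(R_i − R̄_i)(R_m − R̄_m) = 458.7450  ⇒  Cov = 458.7450 / 5 = 91.7490
Σ(R_m − R̄_m)² = 286.9350  ⇒  Var(R_m) = 286.9350 / 5 = 57.3870
β = Cov / Var(R_m) = 91.7490 / 57.3870 = 1.5988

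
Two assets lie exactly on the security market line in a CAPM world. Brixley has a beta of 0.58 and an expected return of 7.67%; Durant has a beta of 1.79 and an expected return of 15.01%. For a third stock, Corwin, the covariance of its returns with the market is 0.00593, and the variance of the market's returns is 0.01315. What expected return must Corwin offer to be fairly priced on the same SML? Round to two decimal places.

MRP = (15.01% − 7.67%) / (1.79 − 0.58) = 6.0661%
R_f = 7.67% − 0.58 × 6.0661% = 4.1517%
β_Corwin = Cov / Var(R_m) = 0.00593 / 0.01315 = 0.4510
E(R_Corwin) = R_f + β × MRP = 4.1517% + 0.4510 × 6.0661% = 6.89%

6.89%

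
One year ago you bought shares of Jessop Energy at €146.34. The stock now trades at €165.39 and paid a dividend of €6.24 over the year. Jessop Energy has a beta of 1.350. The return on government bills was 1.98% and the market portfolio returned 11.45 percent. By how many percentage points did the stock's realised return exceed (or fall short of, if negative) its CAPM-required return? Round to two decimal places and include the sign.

Realised HPR = (P1 + D1 − P0) / P0 = (165.39 + 6.24 − 146.34) / 146.34 = 25.29 / 146.34 = 17.2817%
MRP = 11.45% − 1.98% = 9.47%
CAPM required = R_f + β·MRP = 1.98% + 1.350 × 9.47% = 14.76450%
α = realised − required = 17.2817% − 14.76450% = +2.52%

+2.52%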